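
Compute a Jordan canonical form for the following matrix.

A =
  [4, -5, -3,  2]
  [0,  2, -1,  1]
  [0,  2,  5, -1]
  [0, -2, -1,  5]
J_2(4) ⊕ J_2(4)

The characteristic polynomial is
  det(x·I − A) = x^4 - 16*x^3 + 96*x^2 - 256*x + 256 = (x - 4)^4

Eigenvalues and multiplicities (the geometric multiplicity of λ is n − rank(A − λI), which equals the number of Jordan blocks for λ):
  λ = 4: algebraic multiplicity = 4, geometric multiplicity = 2

Determining the block sizes for each eigenvalue:
  λ = 4: with am = 4 and gm = 2, the partition is not yet determined (e.g. several partitions of 4 into 2 parts exist). Let N = A − (4)·I. Computing rank(N^1) = 2, rank(N^2) = 0; the number of blocks of size ≥ j is rank(N^{j−1}) − rank(N^j), giving [2, 2]. So we have 2 block(s) of size 2 → block sizes [2, 2]

Assembling the blocks gives a Jordan form
J =
  [4, 1, 0, 0]
  [0, 4, 0, 0]
  [0, 0, 4, 1]
  [0, 0, 0, 4]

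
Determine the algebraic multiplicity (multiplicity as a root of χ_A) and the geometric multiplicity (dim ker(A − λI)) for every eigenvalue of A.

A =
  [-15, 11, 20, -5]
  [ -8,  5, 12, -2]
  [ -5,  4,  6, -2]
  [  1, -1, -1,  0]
λ = -1: alg = 4, geom = 2

Step 1 — factor the characteristic polynomial to read off the algebraic multiplicities:
  χ_A(x) = (x + 1)^4

Step 2 — compute geometric multiplicities via the rank-nullity identity g(λ) = n − rank(A − λI):
  rank(A − (-1)·I) = 2, so dim ker(A − (-1)·I) = n − 2 = 2

Summary:
  λ = -1: algebraic multiplicity = 4, geometric multiplicity = 2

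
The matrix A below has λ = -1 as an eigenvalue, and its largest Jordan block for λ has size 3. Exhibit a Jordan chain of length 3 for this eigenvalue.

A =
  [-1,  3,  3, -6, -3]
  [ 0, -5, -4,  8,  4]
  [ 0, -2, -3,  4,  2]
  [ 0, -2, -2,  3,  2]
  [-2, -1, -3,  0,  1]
A Jordan chain for λ = -1 of length 3:
v_1 = (6, -8, -4, -4, -4)ᵀ
v_2 = (0, 0, 0, 0, -2)ᵀ
v_3 = (1, 0, 0, 0, 0)ᵀ

Let N = A − (-1)·I. We want v_3 with N^3 v_3 = 0 but N^2 v_3 ≠ 0; then v_{j-1} := N · v_j for j = 3, …, 2.

Pick v_3 = (1, 0, 0, 0, 0)ᵀ.
Then v_2 = N · v_3 = (0, 0, 0, 0, -2)ᵀ.
Then v_1 = N · v_2 = (6, -8, -4, -4, -4)ᵀ.

Sanity check: (A − (-1)·I) v_1 = (0, 0, 0, 0, 0)ᵀ = 0. ✓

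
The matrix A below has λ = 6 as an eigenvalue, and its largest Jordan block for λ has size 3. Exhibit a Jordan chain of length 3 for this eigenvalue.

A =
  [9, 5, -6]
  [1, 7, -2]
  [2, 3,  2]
A Jordan chain for λ = 6 of length 3:
v_1 = (2, 0, 1)ᵀ
v_2 = (3, 1, 2)ᵀ
v_3 = (1, 0, 0)ᵀ

Let N = A − (6)·I. We want v_3 with N^3 v_3 = 0 but N^2 v_3 ≠ 0; then v_{j-1} := N · v_j for j = 3, …, 2.

Pick v_3 = (1, 0, 0)ᵀ.
Then v_2 = N · v_3 = (3, 1, 2)ᵀ.
Then v_1 = N · v_2 = (2, 0, 1)ᵀ.

Sanity check: (A − (6)·I) v_1 = (0, 0, 0)ᵀ = 0. ✓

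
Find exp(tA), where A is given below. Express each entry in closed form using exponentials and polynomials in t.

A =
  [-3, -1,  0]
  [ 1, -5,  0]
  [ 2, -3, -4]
e^{tA} =
  [t*exp(-4*t) + exp(-4*t), -t*exp(-4*t), 0]
  [t*exp(-4*t), -t*exp(-4*t) + exp(-4*t), 0]
  [-t^2*exp(-4*t)/2 + 2*t*exp(-4*t), t^2*exp(-4*t)/2 - 3*t*exp(-4*t), exp(-4*t)]

Strategy: write A = P · J · P⁻¹ where J is a Jordan canonical form, so e^{tA} = P · e^{tJ} · P⁻¹, and e^{tJ} can be computed block-by-block.

A has Jordan form
J =
  [-4,  1,  0]
  [ 0, -4,  1]
  [ 0,  0, -4]
(up to reordering of blocks).

Per-block formulas:
  For a 3×3 Jordan block J_3(-4): exp(t · J_3(-4)) = e^(-4t)·(I + t·N + (t^2/2)·N^2), where N is the 3×3 nilpotent shift.

After assembling e^{tJ} and conjugating by P, we get:

e^{tA} =
  [t*exp(-4*t) + exp(-4*t), -t*exp(-4*t), 0]
  [t*exp(-4*t), -t*exp(-4*t) + exp(-4*t), 0]
  [-t^2*exp(-4*t)/2 + 2*t*exp(-4*t), t^2*exp(-4*t)/2 - 3*t*exp(-4*t), exp(-4*t)]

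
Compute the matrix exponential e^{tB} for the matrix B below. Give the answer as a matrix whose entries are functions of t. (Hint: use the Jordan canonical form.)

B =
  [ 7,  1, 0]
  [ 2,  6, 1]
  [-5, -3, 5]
e^{tB} =
  [3*t^2*exp(6*t)/2 + t*exp(6*t) + exp(6*t), t^2*exp(6*t)/2 + t*exp(6*t), t^2*exp(6*t)/2]
  [-3*t^2*exp(6*t)/2 + 2*t*exp(6*t), -t^2*exp(6*t)/2 + exp(6*t), -t^2*exp(6*t)/2 + t*exp(6*t)]
  [-3*t^2*exp(6*t) - 5*t*exp(6*t), -t^2*exp(6*t) - 3*t*exp(6*t), -t^2*exp(6*t) - t*exp(6*t) + exp(6*t)]

Strategy: write B = P · J · P⁻¹ where J is a Jordan canonical form, so e^{tB} = P · e^{tJ} · P⁻¹, and e^{tJ} can be computed block-by-block.

B has Jordan form
J =
  [6, 1, 0]
  [0, 6, 1]
  [0, 0, 6]
(up to reordering of blocks).

Per-block formulas:
  For a 3×3 Jordan block J_3(6): exp(t · J_3(6)) = e^(6t)·(I + t·N + (t^2/2)·N^2), where N is the 3×3 nilpotent shift.

After assembling e^{tJ} and conjugating by P, we get:

e^{tB} =
  [3*t^2*exp(6*t)/2 + t*exp(6*t) + exp(6*t), t^2*exp(6*t)/2 + t*exp(6*t), t^2*exp(6*t)/2]
  [-3*t^2*exp(6*t)/2 + 2*t*exp(6*t), -t^2*exp(6*t)/2 + exp(6*t), -t^2*exp(6*t)/2 + t*exp(6*t)]
  [-3*t^2*exp(6*t) - 5*t*exp(6*t), -t^2*exp(6*t) - 3*t*exp(6*t), -t^2*exp(6*t) - t*exp(6*t) + exp(6*t)]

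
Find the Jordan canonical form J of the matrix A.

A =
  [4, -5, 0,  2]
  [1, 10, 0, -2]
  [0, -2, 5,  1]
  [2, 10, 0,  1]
J_2(5) ⊕ J_2(5)

The characteristic polynomial is
  det(x·I − A) = x^4 - 20*x^3 + 150*x^2 - 500*x + 625 = (x - 5)^4

Eigenvalues and multiplicities (the geometric multiplicity of λ is n − rank(A − λI), which equals the number of Jordan blocks for λ):
  λ = 5: algebraic multiplicity = 4, geometric multiplicity = 2

Determining the block sizes for each eigenvalue:
  λ = 5: with am = 4 and gm = 2, the partition is not yet determined (e.g. several partitions of 4 into 2 parts exist). Let N = A − (5)·I. Computing rank(N^1) = 2, rank(N^2) = 0; the number of blocks of size ≥ j is rank(N^{j−1}) − rank(N^j), giving [2, 2]. So we have 2 block(s) of size 2 → block sizes [2, 2]

Assembling the blocks gives a Jordan form
J =
  [5, 1, 0, 0]
  [0, 5, 0, 0]
  [0, 0, 5, 1]
  [0, 0, 0, 5]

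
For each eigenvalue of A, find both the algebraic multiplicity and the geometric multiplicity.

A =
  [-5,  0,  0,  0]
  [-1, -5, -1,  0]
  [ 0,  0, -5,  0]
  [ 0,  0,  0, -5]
λ = -5: alg = 4, geom = 3

Step 1 — factor the characteristic polynomial to read off the algebraic multiplicities:
  χ_A(x) = (x + 5)^4

Step 2 — compute geometric multiplicities via the rank-nullity identity g(λ) = n − rank(A − λI):
  rank(A − (-5)·I) = 1, so dim ker(A − (-5)·I) = n − 1 = 3

Summary:
  λ = -5: algebraic multiplicity = 4, geometric multiplicity = 3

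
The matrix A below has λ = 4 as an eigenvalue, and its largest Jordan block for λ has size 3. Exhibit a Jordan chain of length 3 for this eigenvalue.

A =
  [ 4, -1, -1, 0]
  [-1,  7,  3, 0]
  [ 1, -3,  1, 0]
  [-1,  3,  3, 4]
A Jordan chain for λ = 4 of length 3:
v_1 = (0, 1, -1, 1)ᵀ
v_2 = (-1, 3, -3, 3)ᵀ
v_3 = (0, 1, 0, 0)ᵀ

Let N = A − (4)·I. We want v_3 with N^3 v_3 = 0 but N^2 v_3 ≠ 0; then v_{j-1} := N · v_j for j = 3, …, 2.

Pick v_3 = (0, 1, 0, 0)ᵀ.
Then v_2 = N · v_3 = (-1, 3, -3, 3)ᵀ.
Then v_1 = N · v_2 = (0, 1, -1, 1)ᵀ.

Sanity check: (A − (4)·I) v_1 = (0, 0, 0, 0)ᵀ = 0. ✓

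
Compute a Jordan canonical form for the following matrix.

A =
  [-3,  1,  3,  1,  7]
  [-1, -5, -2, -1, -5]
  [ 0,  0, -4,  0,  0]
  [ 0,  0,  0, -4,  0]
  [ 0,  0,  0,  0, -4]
J_3(-4) ⊕ J_1(-4) ⊕ J_1(-4)

The characteristic polynomial is
  det(x·I − A) = x^5 + 20*x^4 + 160*x^3 + 640*x^2 + 1280*x + 1024 = (x + 4)^5

Eigenvalues and multiplicities (the geometric multiplicity of λ is n − rank(A − λI), which equals the number of Jordan blocks for λ):
  λ = -4: algebraic multiplicity = 5, geometric multiplicity = 3

Determining the block sizes for each eigenvalue:
  λ = -4: with am = 5 and gm = 3, the partition is not yet determined (e.g. several partitions of 5 into 3 parts exist). Let N = A − (-4)·I. Computing rank(N^1) = 2, rank(N^2) = 1, rank(N^3) = 0; the number of blocks of size ≥ j is rank(N^{j−1}) − rank(N^j), giving [3, 1, 1]. So we have 1 block(s) of size 3, 2 block(s) of size 1 → block sizes [3, 1, 1]

Assembling the blocks gives a Jordan form
J =
  [-4,  1,  0,  0,  0]
  [ 0, -4,  1,  0,  0]
  [ 0,  0, -4,  0,  0]
  [ 0,  0,  0, -4,  0]
  [ 0,  0,  0,  0, -4]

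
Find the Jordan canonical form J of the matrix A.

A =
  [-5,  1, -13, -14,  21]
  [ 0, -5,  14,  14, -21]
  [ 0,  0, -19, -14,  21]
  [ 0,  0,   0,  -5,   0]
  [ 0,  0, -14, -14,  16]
J_2(-5) ⊕ J_1(-5) ⊕ J_1(-5) ⊕ J_1(2)

The characteristic polynomial is
  det(x·I − A) = x^5 + 18*x^4 + 110*x^3 + 200*x^2 - 375*x - 1250 = (x - 2)*(x + 5)^4

Eigenvalues and multiplicities (the geometric multiplicity of λ is n − rank(A − λI), which equals the number of Jordan blocks for λ):
  λ = -5: algebraic multiplicity = 4, geometric multiplicity = 3
  λ = 2: algebraic multiplicity = 1, geometric multiplicity = 1

Determining the block sizes for each eigenvalue:
  λ = -5: 3 blocks summing to 4 forces exactly one block of size 2 and the rest size 1 → block sizes [2, 1, 1]
  λ = 2: one block (gm = 1), so the single block has size am = 1 → block sizes [1]

Assembling the blocks gives a Jordan form
J =
  [-5,  1,  0,  0, 0]
  [ 0, -5,  0,  0, 0]
  [ 0,  0, -5,  0, 0]
  [ 0,  0,  0, -5, 0]
  [ 0,  0,  0,  0, 2]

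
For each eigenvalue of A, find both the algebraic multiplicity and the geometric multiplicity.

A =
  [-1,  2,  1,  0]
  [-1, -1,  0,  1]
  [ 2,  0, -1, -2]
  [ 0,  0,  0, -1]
λ = -1: alg = 4, geom = 2

Step 1 — factor the characteristic polynomial to read off the algebraic multiplicities:
  χ_A(x) = (x + 1)^4

Step 2 — compute geometric multiplicities via the rank-nullity identity g(λ) = n − rank(A − λI):
  rank(A − (-1)·I) = 2, so dim ker(A − (-1)·I) = n − 2 = 2

Summary:
  λ = -1: algebraic multiplicity = 4, geometric multiplicity = 2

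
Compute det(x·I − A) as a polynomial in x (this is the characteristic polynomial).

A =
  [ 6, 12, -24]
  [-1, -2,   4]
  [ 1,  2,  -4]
x^3

Expanding det(x·I − A) (e.g. by cofactor expansion or by noting that A is similar to its Jordan form J, which has the same characteristic polynomial as A) gives
  χ_A(x) = x^3
which factors as x^3. The eigenvalues (with algebraic multiplicities) are λ = 0 with multiplicity 3.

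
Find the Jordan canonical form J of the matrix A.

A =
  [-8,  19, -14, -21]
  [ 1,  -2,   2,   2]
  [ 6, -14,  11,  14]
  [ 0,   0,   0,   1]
J_1(-1) ⊕ J_3(1)

The characteristic polynomial is
  det(x·I − A) = x^4 - 2*x^3 + 2*x - 1 = (x - 1)^3*(x + 1)

Eigenvalues and multiplicities (the geometric multiplicity of λ is n − rank(A − λI), which equals the number of Jordan blocks for λ):
  λ = -1: algebraic multiplicity = 1, geometric multiplicity = 1
  λ = 1: algebraic multiplicity = 3, geometric multiplicity = 1

Determining the block sizes for each eigenvalue:
  λ = -1: one block (gm = 1), so the single block has size am = 1 → block sizes [1]
  λ = 1: one block (gm = 1), so the single block has size am = 3 → block sizes [3]

Assembling the blocks gives a Jordan form
J =
  [-1, 0, 0, 0]
  [ 0, 1, 1, 0]
  [ 0, 0, 1, 1]
  [ 0, 0, 0, 1]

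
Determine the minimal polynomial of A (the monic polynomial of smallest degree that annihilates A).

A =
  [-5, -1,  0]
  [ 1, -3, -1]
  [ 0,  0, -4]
x^3 + 12*x^2 + 48*x + 64

The characteristic polynomial is χ_A(x) = (x + 4)^3, so the eigenvalues are known. The minimal polynomial is
  m_A(x) = Π_λ (x − λ)^{k_λ}
where k_λ is the size of the *largest* Jordan block for λ (equivalently, the smallest k with (A − λI)^k v = 0 for every generalised eigenvector v of λ).

  λ = -4: largest Jordan block has size 3, contributing (x + 4)^3

So m_A(x) = (x + 4)^3 = x^3 + 12*x^2 + 48*x + 64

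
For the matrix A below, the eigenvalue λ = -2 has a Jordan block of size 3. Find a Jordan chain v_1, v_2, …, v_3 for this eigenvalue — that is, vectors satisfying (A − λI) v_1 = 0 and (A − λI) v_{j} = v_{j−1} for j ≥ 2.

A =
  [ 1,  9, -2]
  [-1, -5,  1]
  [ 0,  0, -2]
A Jordan chain for λ = -2 of length 3:
v_1 = (3, -1, 0)ᵀ
v_2 = (-2, 1, 0)ᵀ
v_3 = (0, 0, 1)ᵀ

Let N = A − (-2)·I. We want v_3 with N^3 v_3 = 0 but N^2 v_3 ≠ 0; then v_{j-1} := N · v_j for j = 3, …, 2.

Pick v_3 = (0, 0, 1)ᵀ.
Then v_2 = N · v_3 = (-2, 1, 0)ᵀ.
Then v_1 = N · v_2 = (3, -1, 0)ᵀ.

Sanity check: (A − (-2)·I) v_1 = (0, 0, 0)ᵀ = 0. ✓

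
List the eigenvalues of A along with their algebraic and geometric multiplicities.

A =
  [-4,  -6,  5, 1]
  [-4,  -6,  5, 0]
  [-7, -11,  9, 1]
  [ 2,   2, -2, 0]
λ = -1: alg = 1, geom = 1; λ = 0: alg = 3, geom = 1

Step 1 — factor the characteristic polynomial to read off the algebraic multiplicities:
  χ_A(x) = x^3*(x + 1)

Step 2 — compute geometric multiplicities via the rank-nullity identity g(λ) = n − rank(A − λI):
  rank(A − (-1)·I) = 3, so dim ker(A − (-1)·I) = n − 3 = 1
  rank(A − (0)·I) = 3, so dim ker(A − (0)·I) = n − 3 = 1

Summary:
  λ = -1: algebraic multiplicity = 1, geometric multiplicity = 1
  λ = 0: algebraic multiplicity = 3, geometric multiplicity = 1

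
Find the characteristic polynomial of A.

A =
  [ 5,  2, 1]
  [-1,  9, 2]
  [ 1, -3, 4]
x^3 - 18*x^2 + 108*x - 216

Expanding det(x·I − A) (e.g. by cofactor expansion or by noting that A is similar to its Jordan form J, which has the same characteristic polynomial as A) gives
  χ_A(x) = x^3 - 18*x^2 + 108*x - 216
which factors as (x - 6)^3. The eigenvalues (with algebraic multiplicities) are λ = 6 with multiplicity 3.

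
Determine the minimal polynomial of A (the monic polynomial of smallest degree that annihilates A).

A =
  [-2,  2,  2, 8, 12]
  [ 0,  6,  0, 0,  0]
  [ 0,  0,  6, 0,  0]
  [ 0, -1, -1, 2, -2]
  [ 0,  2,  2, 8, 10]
x^3 - 10*x^2 + 12*x + 72

The characteristic polynomial is χ_A(x) = (x - 6)^4*(x + 2), so the eigenvalues are known. The minimal polynomial is
  m_A(x) = Π_λ (x − λ)^{k_λ}
where k_λ is the size of the *largest* Jordan block for λ (equivalently, the smallest k with (A − λI)^k v = 0 for every generalised eigenvector v of λ).

  λ = -2: largest Jordan block has size 1, contributing (x + 2)
  λ = 6: largest Jordan block has size 2, contributing (x − 6)^2

So m_A(x) = (x - 6)^2*(x + 2) = x^3 - 10*x^2 + 12*x + 72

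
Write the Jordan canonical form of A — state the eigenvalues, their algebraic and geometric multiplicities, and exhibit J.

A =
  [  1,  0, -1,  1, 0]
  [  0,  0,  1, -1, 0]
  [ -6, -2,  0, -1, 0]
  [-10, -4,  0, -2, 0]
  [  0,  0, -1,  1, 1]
J_1(-1) ⊕ J_3(0) ⊕ J_1(1)

The characteristic polynomial is
  det(x·I − A) = x^5 - x^3 = x^3*(x - 1)*(x + 1)

Eigenvalues and multiplicities (the geometric multiplicity of λ is n − rank(A − λI), which equals the number of Jordan blocks for λ):
  λ = -1: algebraic multiplicity = 1, geometric multiplicity = 1
  λ = 0: algebraic multiplicity = 3, geometric multiplicity = 1
  λ = 1: algebraic multiplicity = 1, geometric multiplicity = 1

Determining the block sizes for each eigenvalue:
  λ = -1: one block (gm = 1), so the single block has size am = 1 → block sizes [1]
  λ = 0: one block (gm = 1), so the single block has size am = 3 → block sizes [3]
  λ = 1: one block (gm = 1), so the single block has size am = 1 → block sizes [1]

Assembling the blocks gives a Jordan form
J =
  [-1, 0, 0, 0, 0]
  [ 0, 0, 1, 0, 0]
  [ 0, 0, 0, 1, 0]
  [ 0, 0, 0, 0, 0]
  [ 0, 0, 0, 0, 1]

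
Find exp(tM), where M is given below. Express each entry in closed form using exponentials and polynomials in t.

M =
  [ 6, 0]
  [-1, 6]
e^{tM} =
  [exp(6*t), 0]
  [-t*exp(6*t), exp(6*t)]

Strategy: write M = P · J · P⁻¹ where J is a Jordan canonical form, so e^{tM} = P · e^{tJ} · P⁻¹, and e^{tJ} can be computed block-by-block.

M has Jordan form
J =
  [6, 1]
  [0, 6]
(up to reordering of blocks).

Per-block formulas:
  For a 2×2 Jordan block J_2(6): exp(t · J_2(6)) = e^(6t)·(I + t·N), where N is the 2×2 nilpotent shift.

After assembling e^{tJ} and conjugating by P, we get:

e^{tM} =
  [exp(6*t), 0]
  [-t*exp(6*t), exp(6*t)]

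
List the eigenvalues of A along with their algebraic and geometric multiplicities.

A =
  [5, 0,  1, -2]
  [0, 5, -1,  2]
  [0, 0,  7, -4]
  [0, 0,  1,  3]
λ = 5: alg = 4, geom = 3

Step 1 — factor the characteristic polynomial to read off the algebraic multiplicities:
  χ_A(x) = (x - 5)^4

Step 2 — compute geometric multiplicities via the rank-nullity identity g(λ) = n − rank(A − λI):
  rank(A − (5)·I) = 1, so dim ker(A − (5)·I) = n − 1 = 3

Summary:
  λ = 5: algebraic multiplicity = 4, geometric multiplicity = 3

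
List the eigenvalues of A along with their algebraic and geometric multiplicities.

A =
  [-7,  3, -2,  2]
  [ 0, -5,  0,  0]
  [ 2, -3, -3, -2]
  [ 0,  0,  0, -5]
λ = -5: alg = 4, geom = 3

Step 1 — factor the characteristic polynomial to read off the algebraic multiplicities:
  χ_A(x) = (x + 5)^4

Step 2 — compute geometric multiplicities via the rank-nullity identity g(λ) = n − rank(A − λI):
  rank(A − (-5)·I) = 1, so dim ker(A − (-5)·I) = n − 1 = 3

Summary:
  λ = -5: algebraic multiplicity = 4, geometric multiplicity = 3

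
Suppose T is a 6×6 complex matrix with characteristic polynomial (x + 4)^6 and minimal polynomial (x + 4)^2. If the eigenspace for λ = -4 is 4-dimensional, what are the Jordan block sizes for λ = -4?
Block sizes for λ = -4: [2, 2, 1, 1]

Step 1 — from the characteristic polynomial, algebraic multiplicity of λ = -4 is 6. From dim ker(T − (-4)·I) = 4, there are exactly 4 Jordan blocks for λ = -4.
Step 2 — from the minimal polynomial, the factor (x + 4)^2 tells us the largest block for λ = -4 has size 2.
Step 3 — with total size 6, 4 blocks, and largest block 2, the block sizes (in nonincreasing order) are [2, 2, 1, 1].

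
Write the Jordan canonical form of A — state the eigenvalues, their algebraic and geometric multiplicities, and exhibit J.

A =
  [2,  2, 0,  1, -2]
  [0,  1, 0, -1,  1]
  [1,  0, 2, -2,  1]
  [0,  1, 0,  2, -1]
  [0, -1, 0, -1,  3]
J_3(2) ⊕ J_2(2)

The characteristic polynomial is
  det(x·I − A) = x^5 - 10*x^4 + 40*x^3 - 80*x^2 + 80*x - 32 = (x - 2)^5

Eigenvalues and multiplicities (the geometric multiplicity of λ is n − rank(A − λI), which equals the number of Jordan blocks for λ):
  λ = 2: algebraic multiplicity = 5, geometric multiplicity = 2

Determining the block sizes for each eigenvalue:
  λ = 2: with am = 5 and gm = 2, the partition is not yet determined (e.g. several partitions of 5 into 2 parts exist). Let N = A − (2)·I. Computing rank(N^1) = 3, rank(N^2) = 1, rank(N^3) = 0; the number of blocks of size ≥ j is rank(N^{j−1}) − rank(N^j), giving [2, 2, 1]. So we have 1 block(s) of size 3, 1 block(s) of size 2 → block sizes [3, 2]

Assembling the blocks gives a Jordan form
J =
  [2, 1, 0, 0, 0]
  [0, 2, 1, 0, 0]
  [0, 0, 2, 0, 0]
  [0, 0, 0, 2, 1]
  [0, 0, 0, 0, 2]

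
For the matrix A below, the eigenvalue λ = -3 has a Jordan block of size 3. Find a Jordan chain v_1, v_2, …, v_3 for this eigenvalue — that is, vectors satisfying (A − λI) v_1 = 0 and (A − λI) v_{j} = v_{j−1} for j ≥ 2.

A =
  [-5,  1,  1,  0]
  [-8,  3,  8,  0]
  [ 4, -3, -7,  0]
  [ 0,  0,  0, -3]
A Jordan chain for λ = -3 of length 3:
v_1 = (1, 4, -2, 0)ᵀ
v_2 = (1, 6, -3, 0)ᵀ
v_3 = (0, 1, 0, 0)ᵀ

Let N = A − (-3)·I. We want v_3 with N^3 v_3 = 0 but N^2 v_3 ≠ 0; then v_{j-1} := N · v_j for j = 3, …, 2.

Pick v_3 = (0, 1, 0, 0)ᵀ.
Then v_2 = N · v_3 = (1, 6, -3, 0)ᵀ.
Then v_1 = N · v_2 = (1, 4, -2, 0)ᵀ.

Sanity check: (A − (-3)·I) v_1 = (0, 0, 0, 0)ᵀ = 0. ✓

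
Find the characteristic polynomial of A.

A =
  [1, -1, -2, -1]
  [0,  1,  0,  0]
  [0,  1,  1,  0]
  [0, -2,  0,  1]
x^4 - 4*x^3 + 6*x^2 - 4*x + 1

Expanding det(x·I − A) (e.g. by cofactor expansion or by noting that A is similar to its Jordan form J, which has the same characteristic polynomial as A) gives
  χ_A(x) = x^4 - 4*x^3 + 6*x^2 - 4*x + 1
which factors as (x - 1)^4. The eigenvalues (with algebraic multiplicities) are λ = 1 with multiplicity 4.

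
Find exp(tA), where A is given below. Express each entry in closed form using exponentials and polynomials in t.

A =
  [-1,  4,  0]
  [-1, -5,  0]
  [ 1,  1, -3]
e^{tA} =
  [2*t*exp(-3*t) + exp(-3*t), 4*t*exp(-3*t), 0]
  [-t*exp(-3*t), -2*t*exp(-3*t) + exp(-3*t), 0]
  [t^2*exp(-3*t)/2 + t*exp(-3*t), t^2*exp(-3*t) + t*exp(-3*t), exp(-3*t)]

Strategy: write A = P · J · P⁻¹ where J is a Jordan canonical form, so e^{tA} = P · e^{tJ} · P⁻¹, and e^{tJ} can be computed block-by-block.

A has Jordan form
J =
  [-3,  1,  0]
  [ 0, -3,  1]
  [ 0,  0, -3]
(up to reordering of blocks).

Per-block formulas:
  For a 3×3 Jordan block J_3(-3): exp(t · J_3(-3)) = e^(-3t)·(I + t·N + (t^2/2)·N^2), where N is the 3×3 nilpotent shift.

After assembling e^{tJ} and conjugating by P, we get:

e^{tA} =
  [2*t*exp(-3*t) + exp(-3*t), 4*t*exp(-3*t), 0]
  [-t*exp(-3*t), -2*t*exp(-3*t) + exp(-3*t), 0]
  [t^2*exp(-3*t)/2 + t*exp(-3*t), t^2*exp(-3*t) + t*exp(-3*t), exp(-3*t)]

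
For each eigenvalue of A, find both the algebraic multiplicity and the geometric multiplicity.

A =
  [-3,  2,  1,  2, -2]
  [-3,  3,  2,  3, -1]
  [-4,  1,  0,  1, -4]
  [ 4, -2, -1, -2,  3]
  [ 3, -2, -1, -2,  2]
λ = 0: alg = 5, geom = 2

Step 1 — factor the characteristic polynomial to read off the algebraic multiplicities:
  χ_A(x) = x^5

Step 2 — compute geometric multiplicities via the rank-nullity identity g(λ) = n − rank(A − λI):
  rank(A − (0)·I) = 3, so dim ker(A − (0)·I) = n − 3 = 2

Summary:
  λ = 0: algebraic multiplicity = 5, geometric multiplicity = 2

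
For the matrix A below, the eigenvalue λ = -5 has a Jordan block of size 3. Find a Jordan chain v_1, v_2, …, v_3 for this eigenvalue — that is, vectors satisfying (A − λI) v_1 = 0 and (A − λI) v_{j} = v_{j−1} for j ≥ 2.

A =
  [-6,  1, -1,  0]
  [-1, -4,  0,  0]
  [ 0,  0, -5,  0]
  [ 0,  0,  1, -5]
A Jordan chain for λ = -5 of length 3:
v_1 = (1, 1, 0, 0)ᵀ
v_2 = (-1, 0, 0, 1)ᵀ
v_3 = (0, 0, 1, 0)ᵀ

Let N = A − (-5)·I. We want v_3 with N^3 v_3 = 0 but N^2 v_3 ≠ 0; then v_{j-1} := N · v_j for j = 3, …, 2.

Pick v_3 = (0, 0, 1, 0)ᵀ.
Then v_2 = N · v_3 = (-1, 0, 0, 1)ᵀ.
Then v_1 = N · v_2 = (1, 1, 0, 0)ᵀ.

Sanity check: (A − (-5)·I) v_1 = (0, 0, 0, 0)ᵀ = 0. ✓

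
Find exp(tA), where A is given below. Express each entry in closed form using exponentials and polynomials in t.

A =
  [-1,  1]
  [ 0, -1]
e^{tA} =
  [exp(-t), t*exp(-t)]
  [0, exp(-t)]

Strategy: write A = P · J · P⁻¹ where J is a Jordan canonical form, so e^{tA} = P · e^{tJ} · P⁻¹, and e^{tJ} can be computed block-by-block.

A has Jordan form
J =
  [-1,  1]
  [ 0, -1]
(up to reordering of blocks).

Per-block formulas:
  For a 2×2 Jordan block J_2(-1): exp(t · J_2(-1)) = e^(-1t)·(I + t·N), where N is the 2×2 nilpotent shift.

After assembling e^{tJ} and conjugating by P, we get:

e^{tA} =
  [exp(-t), t*exp(-t)]
  [0, exp(-t)]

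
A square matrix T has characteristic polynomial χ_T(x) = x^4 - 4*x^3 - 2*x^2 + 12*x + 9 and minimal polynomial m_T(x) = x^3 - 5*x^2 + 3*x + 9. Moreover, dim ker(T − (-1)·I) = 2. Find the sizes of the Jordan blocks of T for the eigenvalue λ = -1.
Block sizes for λ = -1: [1, 1]

Step 1 — from the characteristic polynomial, algebraic multiplicity of λ = -1 is 2. From dim ker(T − (-1)·I) = 2, there are exactly 2 Jordan blocks for λ = -1.
Step 2 — from the minimal polynomial, the factor (x + 1) tells us the largest block for λ = -1 has size 1.
Step 3 — with total size 2, 2 blocks, and largest block 1, the block sizes (in nonincreasing order) are [1, 1].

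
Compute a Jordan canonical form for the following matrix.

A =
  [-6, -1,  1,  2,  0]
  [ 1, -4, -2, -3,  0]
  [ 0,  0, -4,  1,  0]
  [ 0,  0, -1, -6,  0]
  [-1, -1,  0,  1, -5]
J_2(-5) ⊕ J_2(-5) ⊕ J_1(-5)

The characteristic polynomial is
  det(x·I − A) = x^5 + 25*x^4 + 250*x^3 + 1250*x^2 + 3125*x + 3125 = (x + 5)^5

Eigenvalues and multiplicities (the geometric multiplicity of λ is n − rank(A − λI), which equals the number of Jordan blocks for λ):
  λ = -5: algebraic multiplicity = 5, geometric multiplicity = 3

Determining the block sizes for each eigenvalue:
  λ = -5: with am = 5 and gm = 3, the partition is not yet determined (e.g. several partitions of 5 into 3 parts exist). Let N = A − (-5)·I. Computing rank(N^1) = 2, rank(N^2) = 0; the number of blocks of size ≥ j is rank(N^{j−1}) − rank(N^j), giving [3, 2]. So we have 2 block(s) of size 2, 1 block(s) of size 1 → block sizes [2, 2, 1]

Assembling the blocks gives a Jordan form
J =
  [-5,  1,  0,  0,  0]
  [ 0, -5,  0,  0,  0]
  [ 0,  0, -5,  1,  0]
  [ 0,  0,  0, -5,  0]
  [ 0,  0,  0,  0, -5]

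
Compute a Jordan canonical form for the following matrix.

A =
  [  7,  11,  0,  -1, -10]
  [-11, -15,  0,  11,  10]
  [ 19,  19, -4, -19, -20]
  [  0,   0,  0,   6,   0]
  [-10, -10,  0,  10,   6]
J_2(-4) ⊕ J_1(-4) ⊕ J_1(6) ⊕ J_1(6)

The characteristic polynomial is
  det(x·I − A) = x^5 - 60*x^3 - 80*x^2 + 960*x + 2304 = (x - 6)^2*(x + 4)^3

Eigenvalues and multiplicities (the geometric multiplicity of λ is n − rank(A − λI), which equals the number of Jordan blocks for λ):
  λ = -4: algebraic multiplicity = 3, geometric multiplicity = 2
  λ = 6: algebraic multiplicity = 2, geometric multiplicity = 2

Determining the block sizes for each eigenvalue:
  λ = -4: 2 blocks summing to 3 forces exactly one block of size 2 and the rest size 1 → block sizes [2, 1]
  λ = 6: gm = am = 2, so every block has size 1 → block sizes [1, 1]

Assembling the blocks gives a Jordan form
J =
  [-4,  1,  0, 0, 0]
  [ 0, -4,  0, 0, 0]
  [ 0,  0, -4, 0, 0]
  [ 0,  0,  0, 6, 0]
  [ 0,  0,  0, 0, 6]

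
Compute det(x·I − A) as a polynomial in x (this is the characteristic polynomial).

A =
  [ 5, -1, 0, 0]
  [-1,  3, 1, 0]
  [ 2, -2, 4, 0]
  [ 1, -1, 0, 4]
x^4 - 16*x^3 + 96*x^2 - 256*x + 256

Expanding det(x·I − A) (e.g. by cofactor expansion or by noting that A is similar to its Jordan form J, which has the same characteristic polynomial as A) gives
  χ_A(x) = x^4 - 16*x^3 + 96*x^2 - 256*x + 256
which factors as (x - 4)^4. The eigenvalues (with algebraic multiplicities) are λ = 4 with multiplicity 4.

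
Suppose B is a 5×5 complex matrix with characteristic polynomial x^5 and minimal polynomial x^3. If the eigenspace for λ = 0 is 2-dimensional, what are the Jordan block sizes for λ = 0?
Block sizes for λ = 0: [3, 2]

Step 1 — from the characteristic polynomial, algebraic multiplicity of λ = 0 is 5. From dim ker(B − (0)·I) = 2, there are exactly 2 Jordan blocks for λ = 0.
Step 2 — from the minimal polynomial, the factor (x − 0)^3 tells us the largest block for λ = 0 has size 3.
Step 3 — with total size 5, 2 blocks, and largest block 3, the block sizes (in nonincreasing order) are [3, 2].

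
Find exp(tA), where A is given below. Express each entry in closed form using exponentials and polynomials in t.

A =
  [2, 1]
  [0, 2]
e^{tA} =
  [exp(2*t), t*exp(2*t)]
  [0, exp(2*t)]

Strategy: write A = P · J · P⁻¹ where J is a Jordan canonical form, so e^{tA} = P · e^{tJ} · P⁻¹, and e^{tJ} can be computed block-by-block.

A has Jordan form
J =
  [2, 1]
  [0, 2]
(up to reordering of blocks).

Per-block formulas:
  For a 2×2 Jordan block J_2(2): exp(t · J_2(2)) = e^(2t)·(I + t·N), where N is the 2×2 nilpotent shift.

After assembling e^{tJ} and conjugating by P, we get:

e^{tA} =
  [exp(2*t), t*exp(2*t)]
  [0, exp(2*t)]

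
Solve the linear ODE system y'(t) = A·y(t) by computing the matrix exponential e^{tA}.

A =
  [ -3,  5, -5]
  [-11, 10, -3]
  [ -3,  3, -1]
e^{tA} =
  [-15*t^2*exp(2*t)/2 - 5*t*exp(2*t) + exp(2*t), 5*t*exp(2*t), 25*t^2*exp(2*t)/2 - 5*t*exp(2*t)]
  [-12*t^2*exp(2*t) - 11*t*exp(2*t), 8*t*exp(2*t) + exp(2*t), 20*t^2*exp(2*t) - 3*t*exp(2*t)]
  [-9*t^2*exp(2*t)/2 - 3*t*exp(2*t), 3*t*exp(2*t), 15*t^2*exp(2*t)/2 - 3*t*exp(2*t) + exp(2*t)]

Strategy: write A = P · J · P⁻¹ where J is a Jordan canonical form, so e^{tA} = P · e^{tJ} · P⁻¹, and e^{tJ} can be computed block-by-block.

A has Jordan form
J =
  [2, 1, 0]
  [0, 2, 1]
  [0, 0, 2]
(up to reordering of blocks).

Per-block formulas:
  For a 3×3 Jordan block J_3(2): exp(t · J_3(2)) = e^(2t)·(I + t·N + (t^2/2)·N^2), where N is the 3×3 nilpotent shift.

After assembling e^{tJ} and conjugating by P, we get:

e^{tA} =
  [-15*t^2*exp(2*t)/2 - 5*t*exp(2*t) + exp(2*t), 5*t*exp(2*t), 25*t^2*exp(2*t)/2 - 5*t*exp(2*t)]
  [-12*t^2*exp(2*t) - 11*t*exp(2*t), 8*t*exp(2*t) + exp(2*t), 20*t^2*exp(2*t) - 3*t*exp(2*t)]
  [-9*t^2*exp(2*t)/2 - 3*t*exp(2*t), 3*t*exp(2*t), 15*t^2*exp(2*t)/2 - 3*t*exp(2*t) + exp(2*t)]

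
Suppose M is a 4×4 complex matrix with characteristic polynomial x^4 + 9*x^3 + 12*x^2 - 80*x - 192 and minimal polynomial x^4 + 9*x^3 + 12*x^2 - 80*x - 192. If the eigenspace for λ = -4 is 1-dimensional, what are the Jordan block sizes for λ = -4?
Block sizes for λ = -4: [3]

Step 1 — from the characteristic polynomial, algebraic multiplicity of λ = -4 is 3. From dim ker(M − (-4)·I) = 1, there are exactly 1 Jordan blocks for λ = -4.
Step 2 — from the minimal polynomial, the factor (x + 4)^3 tells us the largest block for λ = -4 has size 3.
Step 3 — with total size 3, 1 blocks, and largest block 3, the block sizes (in nonincreasing order) are [3].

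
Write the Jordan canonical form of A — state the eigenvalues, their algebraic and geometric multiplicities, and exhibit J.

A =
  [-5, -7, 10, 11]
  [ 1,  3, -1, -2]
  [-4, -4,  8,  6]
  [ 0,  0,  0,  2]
J_3(2) ⊕ J_1(2)

The characteristic polynomial is
  det(x·I − A) = x^4 - 8*x^3 + 24*x^2 - 32*x + 16 = (x - 2)^4

Eigenvalues and multiplicities (the geometric multiplicity of λ is n − rank(A − λI), which equals the number of Jordan blocks for λ):
  λ = 2: algebraic multiplicity = 4, geometric multiplicity = 2

Determining the block sizes for each eigenvalue:
  λ = 2: with am = 4 and gm = 2, the partition is not yet determined (e.g. several partitions of 4 into 2 parts exist). Let N = A − (2)·I. Computing rank(N^1) = 2, rank(N^2) = 1, rank(N^3) = 0; the number of blocks of size ≥ j is rank(N^{j−1}) − rank(N^j), giving [2, 1, 1]. So we have 1 block(s) of size 3, 1 block(s) of size 1 → block sizes [3, 1]

Assembling the blocks gives a Jordan form
J =
  [2, 1, 0, 0]
  [0, 2, 1, 0]
  [0, 0, 2, 0]
  [0, 0, 0, 2]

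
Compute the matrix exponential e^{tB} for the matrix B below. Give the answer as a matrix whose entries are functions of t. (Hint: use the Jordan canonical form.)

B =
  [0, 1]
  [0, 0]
e^{tB} =
  [1, t]
  [0, 1]

Strategy: write B = P · J · P⁻¹ where J is a Jordan canonical form, so e^{tB} = P · e^{tJ} · P⁻¹, and e^{tJ} can be computed block-by-block.

B has Jordan form
J =
  [0, 1]
  [0, 0]
(up to reordering of blocks).

Per-block formulas:
  For a 2×2 Jordan block J_2(0): exp(t · J_2(0)) = e^(0t)·(I + t·N), where N is the 2×2 nilpotent shift.

After assembling e^{tJ} and conjugating by P, we get:

e^{tB} =
  [1, t]
  [0, 1]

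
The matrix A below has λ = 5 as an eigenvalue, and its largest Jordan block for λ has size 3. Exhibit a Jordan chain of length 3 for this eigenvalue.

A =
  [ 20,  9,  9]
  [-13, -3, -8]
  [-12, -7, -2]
A Jordan chain for λ = 5 of length 3:
v_1 = (0, 5, -5)ᵀ
v_2 = (15, -13, -12)ᵀ
v_3 = (1, 0, 0)ᵀ

Let N = A − (5)·I. We want v_3 with N^3 v_3 = 0 but N^2 v_3 ≠ 0; then v_{j-1} := N · v_j for j = 3, …, 2.

Pick v_3 = (1, 0, 0)ᵀ.
Then v_2 = N · v_3 = (15, -13, -12)ᵀ.
Then v_1 = N · v_2 = (0, 5, -5)ᵀ.

Sanity check: (A − (5)·I) v_1 = (0, 0, 0)ᵀ = 0. ✓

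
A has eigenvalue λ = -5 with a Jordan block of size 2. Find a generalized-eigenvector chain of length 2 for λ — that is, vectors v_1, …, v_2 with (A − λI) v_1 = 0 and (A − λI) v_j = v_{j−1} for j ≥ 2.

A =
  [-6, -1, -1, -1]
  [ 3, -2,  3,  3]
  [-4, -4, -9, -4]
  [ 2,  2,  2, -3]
A Jordan chain for λ = -5 of length 2:
v_1 = (-1, 3, -4, 2)ᵀ
v_2 = (1, 0, 0, 0)ᵀ

Let N = A − (-5)·I. We want v_2 with N^2 v_2 = 0 but N^1 v_2 ≠ 0; then v_{j-1} := N · v_j for j = 2, …, 2.

Pick v_2 = (1, 0, 0, 0)ᵀ.
Then v_1 = N · v_2 = (-1, 3, -4, 2)ᵀ.

Sanity check: (A − (-5)·I) v_1 = (0, 0, 0, 0)ᵀ = 0. ✓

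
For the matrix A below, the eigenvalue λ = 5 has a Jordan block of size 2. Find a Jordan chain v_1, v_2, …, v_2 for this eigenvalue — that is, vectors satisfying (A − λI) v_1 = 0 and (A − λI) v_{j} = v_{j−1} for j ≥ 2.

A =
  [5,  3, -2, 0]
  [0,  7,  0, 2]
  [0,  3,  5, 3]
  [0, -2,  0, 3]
A Jordan chain for λ = 5 of length 2:
v_1 = (3, 2, 3, -2)ᵀ
v_2 = (0, 1, 0, 0)ᵀ

Let N = A − (5)·I. We want v_2 with N^2 v_2 = 0 but N^1 v_2 ≠ 0; then v_{j-1} := N · v_j for j = 2, …, 2.

Pick v_2 = (0, 1, 0, 0)ᵀ.
Then v_1 = N · v_2 = (3, 2, 3, -2)ᵀ.

Sanity check: (A − (5)·I) v_1 = (0, 0, 0, 0)ᵀ = 0. ✓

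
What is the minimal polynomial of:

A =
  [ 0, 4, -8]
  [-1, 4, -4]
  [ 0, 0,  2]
x^2 - 4*x + 4

The characteristic polynomial is χ_A(x) = (x - 2)^3, so the eigenvalues are known. The minimal polynomial is
  m_A(x) = Π_λ (x − λ)^{k_λ}
where k_λ is the size of the *largest* Jordan block for λ (equivalently, the smallest k with (A − λI)^k v = 0 for every generalised eigenvector v of λ).

  λ = 2: largest Jordan block has size 2, contributing (x − 2)^2

So m_A(x) = (x - 2)^2 = x^2 - 4*x + 4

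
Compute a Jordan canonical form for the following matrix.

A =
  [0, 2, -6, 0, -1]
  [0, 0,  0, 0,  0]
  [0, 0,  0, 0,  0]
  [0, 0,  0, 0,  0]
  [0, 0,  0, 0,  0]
J_2(0) ⊕ J_1(0) ⊕ J_1(0) ⊕ J_1(0)

The characteristic polynomial is
  det(x·I − A) = x^5

Eigenvalues and multiplicities (the geometric multiplicity of λ is n − rank(A − λI), which equals the number of Jordan blocks for λ):
  λ = 0: algebraic multiplicity = 5, geometric multiplicity = 4

Determining the block sizes for each eigenvalue:
  λ = 0: 4 blocks summing to 5 forces exactly one block of size 2 and the rest size 1 → block sizes [2, 1, 1, 1]

Assembling the blocks gives a Jordan form
J =
  [0, 1, 0, 0, 0]
  [0, 0, 0, 0, 0]
  [0, 0, 0, 0, 0]
  [0, 0, 0, 0, 0]
  [0, 0, 0, 0, 0]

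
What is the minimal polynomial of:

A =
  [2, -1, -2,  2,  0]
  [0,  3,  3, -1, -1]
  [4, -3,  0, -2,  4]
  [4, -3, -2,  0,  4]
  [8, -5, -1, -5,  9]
x^4 - 12*x^3 + 48*x^2 - 80*x + 48

The characteristic polynomial is χ_A(x) = (x - 6)*(x - 2)^4, so the eigenvalues are known. The minimal polynomial is
  m_A(x) = Π_λ (x − λ)^{k_λ}
where k_λ is the size of the *largest* Jordan block for λ (equivalently, the smallest k with (A − λI)^k v = 0 for every generalised eigenvector v of λ).

  λ = 2: largest Jordan block has size 3, contributing (x − 2)^3
  λ = 6: largest Jordan block has size 1, contributing (x − 6)

So m_A(x) = (x - 6)*(x - 2)^3 = x^4 - 12*x^3 + 48*x^2 - 80*x + 48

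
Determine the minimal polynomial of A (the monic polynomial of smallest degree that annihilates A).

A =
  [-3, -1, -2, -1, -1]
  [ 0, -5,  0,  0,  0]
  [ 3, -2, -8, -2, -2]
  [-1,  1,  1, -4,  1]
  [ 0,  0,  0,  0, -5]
x^3 + 15*x^2 + 75*x + 125

The characteristic polynomial is χ_A(x) = (x + 5)^5, so the eigenvalues are known. The minimal polynomial is
  m_A(x) = Π_λ (x − λ)^{k_λ}
where k_λ is the size of the *largest* Jordan block for λ (equivalently, the smallest k with (A − λI)^k v = 0 for every generalised eigenvector v of λ).

  λ = -5: largest Jordan block has size 3, contributing (x + 5)^3

So m_A(x) = (x + 5)^3 = x^3 + 15*x^2 + 75*x + 125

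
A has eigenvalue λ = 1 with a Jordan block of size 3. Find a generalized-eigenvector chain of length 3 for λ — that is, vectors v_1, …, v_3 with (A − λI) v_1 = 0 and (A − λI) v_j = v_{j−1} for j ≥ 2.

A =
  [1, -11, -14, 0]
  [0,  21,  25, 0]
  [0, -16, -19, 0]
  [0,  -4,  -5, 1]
A Jordan chain for λ = 1 of length 3:
v_1 = (4, 0, 0, 0)ᵀ
v_2 = (-11, 20, -16, -4)ᵀ
v_3 = (0, 1, 0, 0)ᵀ

Let N = A − (1)·I. We want v_3 with N^3 v_3 = 0 but N^2 v_3 ≠ 0; then v_{j-1} := N · v_j for j = 3, …, 2.

Pick v_3 = (0, 1, 0, 0)ᵀ.
Then v_2 = N · v_3 = (-11, 20, -16, -4)ᵀ.
Then v_1 = N · v_2 = (4, 0, 0, 0)ᵀ.

Sanity check: (A − (1)·I) v_1 = (0, 0, 0, 0)ᵀ = 0. ✓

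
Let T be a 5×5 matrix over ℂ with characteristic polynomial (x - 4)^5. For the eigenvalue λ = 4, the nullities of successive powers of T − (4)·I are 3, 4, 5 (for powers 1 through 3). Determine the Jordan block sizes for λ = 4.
Block sizes for λ = 4: [3, 1, 1]

From the dimensions of kernels of powers, the number of Jordan blocks of size at least j is d_j − d_{j−1} where d_j = dim ker(N^j) (with d_0 = 0). Computing the differences gives [3, 1, 1].
The number of blocks of size exactly k is (#blocks of size ≥ k) − (#blocks of size ≥ k + 1), so the partition is: 2 block(s) of size 1, 1 block(s) of size 3.
In nonincreasing order the block sizes are [3, 1, 1].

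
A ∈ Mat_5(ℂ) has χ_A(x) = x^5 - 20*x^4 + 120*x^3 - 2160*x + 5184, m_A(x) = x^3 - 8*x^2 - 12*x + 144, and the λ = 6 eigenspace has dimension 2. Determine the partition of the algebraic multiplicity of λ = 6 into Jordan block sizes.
Block sizes for λ = 6: [2, 2]

Step 1 — from the characteristic polynomial, algebraic multiplicity of λ = 6 is 4. From dim ker(A − (6)·I) = 2, there are exactly 2 Jordan blocks for λ = 6.
Step 2 — from the minimal polynomial, the factor (x − 6)^2 tells us the largest block for λ = 6 has size 2.
Step 3 — with total size 4, 2 blocks, and largest block 2, the block sizes (in nonincreasing order) are [2, 2].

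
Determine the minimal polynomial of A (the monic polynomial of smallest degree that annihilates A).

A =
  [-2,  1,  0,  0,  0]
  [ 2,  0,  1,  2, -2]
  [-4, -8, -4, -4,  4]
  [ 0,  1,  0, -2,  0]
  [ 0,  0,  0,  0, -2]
x^3 + 6*x^2 + 12*x + 8

The characteristic polynomial is χ_A(x) = (x + 2)^5, so the eigenvalues are known. The minimal polynomial is
  m_A(x) = Π_λ (x − λ)^{k_λ}
where k_λ is the size of the *largest* Jordan block for λ (equivalently, the smallest k with (A − λI)^k v = 0 for every generalised eigenvector v of λ).

  λ = -2: largest Jordan block has size 3, contributing (x + 2)^3

So m_A(x) = (x + 2)^3 = x^3 + 6*x^2 + 12*x + 8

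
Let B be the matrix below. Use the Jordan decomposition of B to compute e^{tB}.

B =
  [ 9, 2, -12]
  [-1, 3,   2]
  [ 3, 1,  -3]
e^{tB} =
  [-t^2*exp(3*t) + 6*t*exp(3*t) + exp(3*t), 2*t*exp(3*t), 2*t^2*exp(3*t) - 12*t*exp(3*t)]
  [-t*exp(3*t), exp(3*t), 2*t*exp(3*t)]
  [-t^2*exp(3*t)/2 + 3*t*exp(3*t), t*exp(3*t), t^2*exp(3*t) - 6*t*exp(3*t) + exp(3*t)]

Strategy: write B = P · J · P⁻¹ where J is a Jordan canonical form, so e^{tB} = P · e^{tJ} · P⁻¹, and e^{tJ} can be computed block-by-block.

B has Jordan form
J =
  [3, 1, 0]
  [0, 3, 1]
  [0, 0, 3]
(up to reordering of blocks).

Per-block formulas:
  For a 3×3 Jordan block J_3(3): exp(t · J_3(3)) = e^(3t)·(I + t·N + (t^2/2)·N^2), where N is the 3×3 nilpotent shift.

After assembling e^{tJ} and conjugating by P, we get:

e^{tB} =
  [-t^2*exp(3*t) + 6*t*exp(3*t) + exp(3*t), 2*t*exp(3*t), 2*t^2*exp(3*t) - 12*t*exp(3*t)]
  [-t*exp(3*t), exp(3*t), 2*t*exp(3*t)]
  [-t^2*exp(3*t)/2 + 3*t*exp(3*t), t*exp(3*t), t^2*exp(3*t) - 6*t*exp(3*t) + exp(3*t)]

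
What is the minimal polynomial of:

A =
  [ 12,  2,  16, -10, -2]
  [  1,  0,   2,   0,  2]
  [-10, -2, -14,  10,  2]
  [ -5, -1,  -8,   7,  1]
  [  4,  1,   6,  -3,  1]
x^4 - 4*x^3 + 4*x^2

The characteristic polynomial is χ_A(x) = x^2*(x - 2)^3, so the eigenvalues are known. The minimal polynomial is
  m_A(x) = Π_λ (x − λ)^{k_λ}
where k_λ is the size of the *largest* Jordan block for λ (equivalently, the smallest k with (A − λI)^k v = 0 for every generalised eigenvector v of λ).

  λ = 0: largest Jordan block has size 2, contributing (x − 0)^2
  λ = 2: largest Jordan block has size 2, contributing (x − 2)^2

So m_A(x) = x^2*(x - 2)^2 = x^4 - 4*x^3 + 4*x^2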